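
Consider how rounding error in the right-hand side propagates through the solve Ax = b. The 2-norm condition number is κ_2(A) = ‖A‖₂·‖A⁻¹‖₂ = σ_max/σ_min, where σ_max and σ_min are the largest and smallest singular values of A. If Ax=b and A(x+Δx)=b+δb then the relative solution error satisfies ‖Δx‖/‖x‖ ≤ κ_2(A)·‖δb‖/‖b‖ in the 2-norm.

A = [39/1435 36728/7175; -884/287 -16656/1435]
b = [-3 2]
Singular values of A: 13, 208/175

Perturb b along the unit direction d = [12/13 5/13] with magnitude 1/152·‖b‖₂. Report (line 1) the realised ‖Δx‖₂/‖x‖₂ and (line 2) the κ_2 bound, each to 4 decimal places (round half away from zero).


σ_max = 13, σ_min = 208/175
condition number: 13 ÷ (208/175) = 10.9375
perturbation bound = 10.9375·1/152 = 0.0720
solve Ax = b  →  x = [1.5910 -0.5945]
‖b‖ = 3.6056, ‖x‖ = 1.6984
re-solving with b+δb shifts x by Δx of norm 0.0200
relative error = 0.0118
tightness: 0.0118 against a bound of 0.0720 (unrounded ratio ≈ 0.1633)

0.0118
0.0720


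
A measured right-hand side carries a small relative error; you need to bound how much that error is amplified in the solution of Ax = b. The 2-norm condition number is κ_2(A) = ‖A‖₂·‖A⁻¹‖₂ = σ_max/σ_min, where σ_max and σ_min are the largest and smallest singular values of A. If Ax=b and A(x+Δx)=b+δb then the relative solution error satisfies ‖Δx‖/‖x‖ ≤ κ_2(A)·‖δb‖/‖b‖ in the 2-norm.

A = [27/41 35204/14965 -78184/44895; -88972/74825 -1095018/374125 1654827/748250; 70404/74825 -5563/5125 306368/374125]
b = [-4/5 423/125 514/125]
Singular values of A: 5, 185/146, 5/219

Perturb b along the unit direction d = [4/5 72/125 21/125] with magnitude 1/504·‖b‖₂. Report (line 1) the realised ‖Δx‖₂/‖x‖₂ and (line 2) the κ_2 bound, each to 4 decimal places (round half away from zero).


σ_max = 5, σ_min = 5/219
condition number: 5 ÷ (5/219) = 219.0000
κ_2(A)·‖δb‖/‖b‖ = 0.4345
solve Ax = b  →  x = [2.1342 51.5198 70.8601]
‖b‖ = 5.3852, ‖x‖ = 87.6356
δb = ε·‖b‖·d = [0.0085 0.0062 0.0018]; solving A·Δx = δb gives ‖Δx‖ = 0.4680
dividing the unrounded norms, ‖Δx‖/‖x‖ = 0.0053
so the bound overstates the realised error by a factor of ≈ 81.3676 (computed from the unrounded values)

0.0053
0.4345


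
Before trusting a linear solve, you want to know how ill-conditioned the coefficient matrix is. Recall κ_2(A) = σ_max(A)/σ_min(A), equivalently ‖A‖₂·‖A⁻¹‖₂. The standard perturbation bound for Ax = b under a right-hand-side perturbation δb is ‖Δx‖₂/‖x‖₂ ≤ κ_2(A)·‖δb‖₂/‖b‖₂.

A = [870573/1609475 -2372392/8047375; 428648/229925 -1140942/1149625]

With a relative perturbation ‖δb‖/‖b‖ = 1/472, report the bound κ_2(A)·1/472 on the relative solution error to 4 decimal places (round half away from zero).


0.8023

M = AᵀA = [15617781817/4144655641 -41647045176/20723278205; -41647045176/20723278205 111062284036/103616391025]. tr(M)=1735317749/358534225, det(M)=58564/358534225
char-poly roots: 121/25 and 484/14341369
so κ_2 = √((121/25) / (484/14341369)) = 378.7000
worst-case relative error ≤ 378.7000 × 1/472 = 0.8023


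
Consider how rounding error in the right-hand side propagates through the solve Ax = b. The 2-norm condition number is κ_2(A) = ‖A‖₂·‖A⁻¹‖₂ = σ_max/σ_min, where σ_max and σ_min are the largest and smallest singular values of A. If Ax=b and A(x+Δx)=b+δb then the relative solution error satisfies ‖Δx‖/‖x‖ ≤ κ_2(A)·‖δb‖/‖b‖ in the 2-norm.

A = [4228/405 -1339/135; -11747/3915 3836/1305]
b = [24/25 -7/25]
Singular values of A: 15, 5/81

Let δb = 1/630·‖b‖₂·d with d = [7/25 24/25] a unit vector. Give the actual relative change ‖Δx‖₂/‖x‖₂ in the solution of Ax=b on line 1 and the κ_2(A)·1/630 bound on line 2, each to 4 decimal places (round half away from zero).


σ_max = 15, σ_min = 5/81
κ_2(A) = 15 / (5/81) = 243.0000
perturbation bound = 243.0000·1/630 = 0.3857
solve Ax = b  →  x = [0.0483 -0.0460]
2-norm of b is 1.0000; of x, 0.0667
re-solving with b+δb shifts x by Δx of norm 0.0257
dividing the unrounded norms, ‖Δx‖/‖x‖ = 0.3857
tightness: 0.3857 against a bound of 0.3857; the bound is attained (ratio 1)

0.3857
0.3857


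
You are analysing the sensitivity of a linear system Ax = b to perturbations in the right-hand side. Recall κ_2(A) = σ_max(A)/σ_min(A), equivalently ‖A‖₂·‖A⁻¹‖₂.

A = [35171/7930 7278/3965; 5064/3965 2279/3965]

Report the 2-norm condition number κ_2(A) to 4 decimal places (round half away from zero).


122.0000

form AᵀA = [53583025/2515396 5581125/628849; 5581125/628849 2326525/628849] with trace 372125/14884 and determinant 625/14884
char-poly roots: 25 and 25/14884
σ_max=√25=5, σ_min=√(25/14884)=(5/122) → κ = 122.0000


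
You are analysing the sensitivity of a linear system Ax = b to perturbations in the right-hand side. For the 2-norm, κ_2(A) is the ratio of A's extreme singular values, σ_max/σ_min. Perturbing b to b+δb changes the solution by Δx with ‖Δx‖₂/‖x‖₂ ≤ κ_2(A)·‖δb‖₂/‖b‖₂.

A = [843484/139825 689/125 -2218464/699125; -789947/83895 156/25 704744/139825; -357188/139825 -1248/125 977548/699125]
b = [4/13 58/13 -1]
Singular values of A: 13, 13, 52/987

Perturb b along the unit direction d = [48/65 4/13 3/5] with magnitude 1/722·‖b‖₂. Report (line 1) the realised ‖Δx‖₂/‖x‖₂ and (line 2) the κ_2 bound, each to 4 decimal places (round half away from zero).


0.0063
0.3418

largest singular value 13, smallest 52/987
κ_2(A) = 13 / (52/987) = 246.7500
perturbation bound = 246.7500·1/722 = 0.3418
solve Ax = b  →  x = [8.7095 0.2338 16.8665]
‖b‖₂ = 4.5826 and ‖x‖₂ = 18.9839
re-solving with b+δb shifts x by Δx of norm 0.1205
realised ‖Δx‖/‖x‖ = 0.0063
realised/bound (from unrounded values) ≈ 0.0186


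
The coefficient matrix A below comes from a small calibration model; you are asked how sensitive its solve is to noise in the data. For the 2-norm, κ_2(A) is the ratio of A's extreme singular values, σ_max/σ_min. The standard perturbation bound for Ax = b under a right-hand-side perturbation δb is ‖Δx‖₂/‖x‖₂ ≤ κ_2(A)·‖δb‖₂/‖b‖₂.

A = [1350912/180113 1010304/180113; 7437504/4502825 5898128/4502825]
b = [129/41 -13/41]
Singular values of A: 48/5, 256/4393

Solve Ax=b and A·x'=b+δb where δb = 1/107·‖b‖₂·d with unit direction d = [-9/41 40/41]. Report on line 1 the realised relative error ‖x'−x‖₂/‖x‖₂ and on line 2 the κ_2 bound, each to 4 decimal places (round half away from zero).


0.0295
1.5396

from the listed singular values, σ₁ = 48/5, σ_n = 256/4393
condition number: (48/5) ÷ (256/4393) = 164.7375
perturbation bound = 164.7375·1/107 = 1.5396
solve Ax = b  →  x = [10.5461 -13.5406]
2-norm of b is 3.1623; of x, 17.1630
with δb = [-0.0065 0.0288], A·Δx = δb → ‖Δx‖ = 0.5072
relative error = 0.0295
so the bound overstates the realised error by a factor of ≈ 52.1032 (computed from the unrounded values)


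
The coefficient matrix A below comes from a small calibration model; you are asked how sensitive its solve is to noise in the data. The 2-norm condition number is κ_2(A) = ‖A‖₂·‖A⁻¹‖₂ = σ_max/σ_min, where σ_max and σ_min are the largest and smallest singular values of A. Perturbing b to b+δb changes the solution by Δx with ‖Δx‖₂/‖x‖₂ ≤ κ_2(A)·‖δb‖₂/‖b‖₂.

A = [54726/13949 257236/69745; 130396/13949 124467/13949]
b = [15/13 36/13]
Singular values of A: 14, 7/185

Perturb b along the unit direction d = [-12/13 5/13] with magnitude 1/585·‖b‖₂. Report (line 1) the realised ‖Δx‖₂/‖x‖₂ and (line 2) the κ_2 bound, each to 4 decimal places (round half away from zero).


0.6325
0.6325

largest singular value 14, smallest 7/185
κ = σ_max/σ_min = 14/(7/185) = 370.0000
perturbation bound = 370.0000·1/585 = 0.6325
solve Ax = b  →  x = [0.1552 0.1478]
‖b‖₂ = 3.0000 and ‖x‖₂ = 0.2143
Δx = A⁻¹·δb where δb = 1/585·3.0000·d; ‖Δx‖ = 0.1355
realised ‖Δx‖/‖x‖ = 0.6325
realised/bound = 1 exactly: the bound is attained for this b and d


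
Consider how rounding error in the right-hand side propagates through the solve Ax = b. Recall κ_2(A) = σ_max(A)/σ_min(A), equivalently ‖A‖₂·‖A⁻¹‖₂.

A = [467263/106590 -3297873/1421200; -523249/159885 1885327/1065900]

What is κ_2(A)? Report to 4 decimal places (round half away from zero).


240.7680

AᵀA = [7200401093/240594948 -51201717703/3207932640; -51201717703/3207932640 364129466513/42772435200]; tr = 870459232201/22644230400, det = 23088025/905769216
solving λ² − 870459232201/22644230400·λ + 23088025/905769216 = 0 gives λ = 961/25, 600625/905769216
so κ_2 = √((961/25) / (600625/905769216)) = 240.7680


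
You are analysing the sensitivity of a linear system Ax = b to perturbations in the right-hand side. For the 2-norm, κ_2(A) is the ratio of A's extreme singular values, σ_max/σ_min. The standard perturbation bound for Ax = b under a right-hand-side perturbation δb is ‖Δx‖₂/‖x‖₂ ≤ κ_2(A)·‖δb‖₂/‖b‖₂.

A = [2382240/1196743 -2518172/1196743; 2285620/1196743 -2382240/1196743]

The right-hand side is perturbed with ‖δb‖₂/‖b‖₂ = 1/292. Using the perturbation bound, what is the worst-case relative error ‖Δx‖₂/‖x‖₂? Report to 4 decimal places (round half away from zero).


AᵀA = [12959722000/1702965289 -13607354880/1702965289; -13607354880/1702965289 14288059024/1702965289]; tr = 32399264/2024929, det = 6400/2024929
eigenvalues of AᵀA: λ = (tr ± √(tr²−4·det))/2 = 16, 400/2024929
σ_max=√16=4, σ_min=√(400/2024929)=(20/1423) → κ = 284.6000
perturbation bound = 284.6000·1/292 = 0.9747

0.9747


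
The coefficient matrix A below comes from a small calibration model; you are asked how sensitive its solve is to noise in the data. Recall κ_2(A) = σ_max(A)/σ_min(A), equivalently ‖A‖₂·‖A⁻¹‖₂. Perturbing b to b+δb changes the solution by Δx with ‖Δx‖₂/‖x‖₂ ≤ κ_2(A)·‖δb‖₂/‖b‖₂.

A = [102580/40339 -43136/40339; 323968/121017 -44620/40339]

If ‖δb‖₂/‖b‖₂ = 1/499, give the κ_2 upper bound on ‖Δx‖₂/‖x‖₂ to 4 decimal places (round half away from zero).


AᵀA = [237406864/17413929 -32972800/5804643; -32972800/5804643 4579856/1934881]; tr = 1648672/103041, det = 256/103041
λ_max, λ_min = (1648672/103041 ± √2718013849600/10617447681)/2 = 16, 16/103041
σ_max=√16=4, σ_min=√(16/103041)=(4/321) → κ = 321.0000
κ_2(A)·‖δb‖/‖b‖ = 0.6433

0.6433


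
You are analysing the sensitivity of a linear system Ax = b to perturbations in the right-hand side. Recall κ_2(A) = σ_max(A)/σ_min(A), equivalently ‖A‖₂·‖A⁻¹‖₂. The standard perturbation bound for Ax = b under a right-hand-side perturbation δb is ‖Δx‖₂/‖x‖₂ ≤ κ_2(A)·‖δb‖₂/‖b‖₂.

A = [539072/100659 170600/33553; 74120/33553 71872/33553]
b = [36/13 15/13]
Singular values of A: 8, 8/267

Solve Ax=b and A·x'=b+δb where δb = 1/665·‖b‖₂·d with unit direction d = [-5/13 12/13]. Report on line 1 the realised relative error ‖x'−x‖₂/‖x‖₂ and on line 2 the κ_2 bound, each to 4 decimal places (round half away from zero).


σ_max = 8, σ_min = 8/267
condition number: 8 ÷ (8/267) = 267.0000
perturbation bound = 267.0000·1/665 = 0.4015
solve Ax = b  →  x = [0.2716 0.2586]
‖b‖ = 3.0000, ‖x‖ = 0.3750
with δb = [-0.0017 0.0042], A·Δx = δb → ‖Δx‖ = 0.1506
relative error = 0.4015
so the bound is sharp here: realised error equals the bound

0.4015
0.4015


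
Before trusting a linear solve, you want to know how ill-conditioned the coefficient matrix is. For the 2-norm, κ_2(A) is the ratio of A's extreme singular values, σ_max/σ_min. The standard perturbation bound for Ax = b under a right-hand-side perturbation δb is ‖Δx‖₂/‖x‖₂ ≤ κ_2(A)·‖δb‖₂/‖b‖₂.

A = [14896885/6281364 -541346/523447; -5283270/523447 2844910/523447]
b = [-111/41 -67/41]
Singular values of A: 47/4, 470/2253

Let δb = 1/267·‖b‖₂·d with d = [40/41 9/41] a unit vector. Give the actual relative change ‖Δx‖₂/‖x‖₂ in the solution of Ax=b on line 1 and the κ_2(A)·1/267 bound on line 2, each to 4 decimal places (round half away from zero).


0.0039
0.2110

σ_max = 47/4, σ_min = 470/2253
condition number: (47/4) ÷ (470/2253) = 56.3250
worst-case relative error ≤ 56.3250 × 1/267 = 0.2110
solve Ax = b  →  x = [-6.6924 -12.7290]
‖b‖₂ = 3.1623 and ‖x‖₂ = 14.3811
δb = ε·‖b‖·d = [0.0116 0.0026]; solving A·Δx = δb gives ‖Δx‖ = 0.0568
dividing the unrounded norms, ‖Δx‖/‖x‖ = 0.0039
so the bound overstates the realised error by a factor of ≈ 53.4355 (computed from the unrounded values)


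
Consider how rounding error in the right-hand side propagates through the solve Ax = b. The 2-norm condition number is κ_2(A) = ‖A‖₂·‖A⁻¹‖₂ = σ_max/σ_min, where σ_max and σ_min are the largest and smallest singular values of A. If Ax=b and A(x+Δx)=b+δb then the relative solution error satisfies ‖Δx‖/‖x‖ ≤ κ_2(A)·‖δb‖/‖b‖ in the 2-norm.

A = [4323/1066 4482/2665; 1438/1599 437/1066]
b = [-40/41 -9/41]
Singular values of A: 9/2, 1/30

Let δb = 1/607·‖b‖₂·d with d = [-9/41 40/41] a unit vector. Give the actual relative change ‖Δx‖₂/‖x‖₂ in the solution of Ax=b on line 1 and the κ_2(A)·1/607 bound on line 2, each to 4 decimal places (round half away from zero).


largest singular value 9/2, smallest 1/30
κ = σ_max/σ_min = (9/2)/(1/30) = 135.0000
bound on ‖Δx‖/‖x‖: κ·ε = 135.0000·1/607 = 0.2224
solve Ax = b  →  x = [-0.2051 -0.0855]
‖b‖ = 1.0000, ‖x‖ = 0.2222
re-solving with b+δb shifts x by Δx of norm 0.0494
relative error = 0.2224
tightness: 0.2224 against a bound of 0.2224; the bound is attained (ratio 1)

0.2224
0.2224


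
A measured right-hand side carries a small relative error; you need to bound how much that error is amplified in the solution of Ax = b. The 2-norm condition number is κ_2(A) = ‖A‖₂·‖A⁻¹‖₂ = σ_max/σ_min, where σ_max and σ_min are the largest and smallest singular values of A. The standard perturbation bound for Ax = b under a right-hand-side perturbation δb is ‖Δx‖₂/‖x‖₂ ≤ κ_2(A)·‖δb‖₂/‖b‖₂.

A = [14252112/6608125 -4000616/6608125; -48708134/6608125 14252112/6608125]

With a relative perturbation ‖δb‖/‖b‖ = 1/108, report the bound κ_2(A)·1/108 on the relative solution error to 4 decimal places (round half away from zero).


3.1327

AᵀA = [4120968022756/69867705625 -1201937613408/69867705625; -1201937613408/69867705625 350604199744/69867705625]; tr = 7154515556/111788329, det = 4000000/111788329
char-poly roots: 64 and 62500/111788329
κ_2(A) = √(λ_max/λ_min) = √(64 / (62500/111788329)) = 338.3360
κ_2(A)·‖δb‖/‖b‖ = 3.1327


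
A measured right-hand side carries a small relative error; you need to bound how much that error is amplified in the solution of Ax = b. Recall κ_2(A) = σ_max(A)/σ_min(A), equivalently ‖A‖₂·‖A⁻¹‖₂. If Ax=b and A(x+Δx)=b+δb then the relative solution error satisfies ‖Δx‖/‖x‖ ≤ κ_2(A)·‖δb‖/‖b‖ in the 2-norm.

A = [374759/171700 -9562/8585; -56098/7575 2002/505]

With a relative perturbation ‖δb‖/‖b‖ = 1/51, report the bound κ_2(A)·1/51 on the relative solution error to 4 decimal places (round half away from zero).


3.7132

M = AᵀA = [25305056329/424524816 -562314445/17688534; -562314445/17688534 49989800/2948089]. tr(M)=112469161/1468944, det(M)=60025/367236
eigenvalues of AᵀA: λ = (tr ± √(tr²−4·det))/2 = 1225/16, 196/91809
κ = σ_max/σ_min = (35/4)/(14/303) = 189.3750
κ_2(A)·‖δb‖/‖b‖ = 3.7132


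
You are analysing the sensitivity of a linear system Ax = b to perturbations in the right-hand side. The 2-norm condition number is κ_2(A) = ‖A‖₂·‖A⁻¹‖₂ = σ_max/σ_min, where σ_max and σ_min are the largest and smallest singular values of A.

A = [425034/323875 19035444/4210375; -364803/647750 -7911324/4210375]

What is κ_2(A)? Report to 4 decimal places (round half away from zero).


AᵀA = [855696833433/419580062500 733365251514/104895015625; 733365251514/104895015625 2514421158048/104895015625]; tr = 3492282069/134265620, det = 27060804/4195800625
λ_max, λ_min = (3492282069/134265620 ± √304889224562467391889/450681417849610000)/2 = 2601/100, 41616/167832025
σ_max=√(2601/100)=(51/10), σ_min=√(41616/167832025)=(204/12955) → κ = 323.8750

323.8750


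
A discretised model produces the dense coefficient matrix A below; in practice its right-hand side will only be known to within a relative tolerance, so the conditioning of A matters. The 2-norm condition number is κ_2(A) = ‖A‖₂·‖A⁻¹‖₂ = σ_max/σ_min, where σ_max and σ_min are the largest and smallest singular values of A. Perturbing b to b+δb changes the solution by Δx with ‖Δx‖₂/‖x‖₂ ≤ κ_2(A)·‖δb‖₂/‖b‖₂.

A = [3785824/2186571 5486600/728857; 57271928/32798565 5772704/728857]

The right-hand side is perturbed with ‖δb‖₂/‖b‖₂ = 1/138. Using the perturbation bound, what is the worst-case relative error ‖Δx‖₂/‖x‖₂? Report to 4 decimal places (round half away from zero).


form AᵀA = [7734694402624/1279127070225 763595026432/28425046005; 763595026432/28425046005 75418419776/631667689] with trace 95453298304/760932225 and determinant 9834496/30437289
char-poly roots: 3136/25 and 78400/30437289
κ = σ_max/σ_min = (56/5)/(280/5517) = 220.6800
bound on ‖Δx‖/‖x‖: κ·ε = 220.6800·1/138 = 1.5991

1.5991


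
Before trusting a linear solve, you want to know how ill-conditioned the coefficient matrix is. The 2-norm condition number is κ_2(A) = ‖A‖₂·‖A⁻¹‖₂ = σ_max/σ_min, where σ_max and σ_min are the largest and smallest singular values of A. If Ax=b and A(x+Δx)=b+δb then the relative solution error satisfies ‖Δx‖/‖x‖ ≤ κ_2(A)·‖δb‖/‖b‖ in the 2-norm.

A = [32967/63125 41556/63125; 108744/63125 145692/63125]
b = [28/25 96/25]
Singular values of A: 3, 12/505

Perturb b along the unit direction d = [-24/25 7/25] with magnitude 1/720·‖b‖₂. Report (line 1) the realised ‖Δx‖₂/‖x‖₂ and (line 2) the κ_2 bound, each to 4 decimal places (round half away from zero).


0.1753
0.1753

largest singular value 3, smallest 12/505
condition number: 3 ÷ (12/505) = 126.2500
bound on ‖Δx‖/‖x‖: κ·ε = 126.2500·1/720 = 0.1753
solve Ax = b  →  x = [0.8000 1.0667]
‖b‖ = 4.0000, ‖x‖ = 1.3333
with δb = [-0.0053 0.0016], A·Δx = δb → ‖Δx‖ = 0.2338
relative error = 0.1753
realised/bound = 1 exactly: the bound is attained for this b and d


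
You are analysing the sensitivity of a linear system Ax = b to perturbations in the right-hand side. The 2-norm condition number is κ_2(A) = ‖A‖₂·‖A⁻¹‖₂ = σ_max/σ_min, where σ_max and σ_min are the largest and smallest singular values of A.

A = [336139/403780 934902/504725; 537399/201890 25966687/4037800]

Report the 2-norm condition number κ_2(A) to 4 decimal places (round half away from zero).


124.2400

form AᵀA = [3902092825/501656272 9360922905/501656272; 9360922905/501656272 89871693013/2006625088] with trace 8113851101/154355776 and determinant 442050625/2469692416
λ_max, λ_min = (8113851101/154355776 ± √65817521422385622201/23825705584562176)/2 = 841/16, 525625/154355776
κ = σ_max/σ_min = (29/4)/(725/12424) = 124.2400


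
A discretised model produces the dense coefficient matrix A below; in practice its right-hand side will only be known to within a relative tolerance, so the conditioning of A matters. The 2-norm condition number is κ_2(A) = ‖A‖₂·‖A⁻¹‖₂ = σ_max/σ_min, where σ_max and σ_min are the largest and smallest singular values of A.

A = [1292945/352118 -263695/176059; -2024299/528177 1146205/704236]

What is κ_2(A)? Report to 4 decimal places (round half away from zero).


140.1000

AᵀA = [2875377913/102065652 -399334165/34021884; -399334165/34021884 221928725/45362512]; tr = 1038374629/31404816, det = 6996025/125619264
solving λ² − 1038374629/31404816·λ + 6996025/125619264 = 0 gives λ = 529/16, 13225/7851204
σ_max=√(529/16)=(23/4), σ_min=√(13225/7851204)=(115/2802) → κ = 140.1000


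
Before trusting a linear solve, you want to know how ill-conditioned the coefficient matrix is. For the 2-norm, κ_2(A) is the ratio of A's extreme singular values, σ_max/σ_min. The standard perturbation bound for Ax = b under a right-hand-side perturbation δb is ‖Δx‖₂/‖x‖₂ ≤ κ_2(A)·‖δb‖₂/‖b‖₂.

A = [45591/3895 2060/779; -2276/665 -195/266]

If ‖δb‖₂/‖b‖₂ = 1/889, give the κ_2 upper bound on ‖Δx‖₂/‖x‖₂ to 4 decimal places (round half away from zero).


AᵀA = [4422252025/29735209 994997250/29735209; 994997250/29735209 895665625/118940836]; tr = 11055725/70756, det = 15625/70756
eigenvalues of AᵀA: λ = (tr ± √(tr²−4·det))/2 = 625/4, 25/17689
so κ_2 = √((625/4) / (25/17689)) = 332.5000
perturbation bound = 332.5000·1/889 = 0.3740

0.3740


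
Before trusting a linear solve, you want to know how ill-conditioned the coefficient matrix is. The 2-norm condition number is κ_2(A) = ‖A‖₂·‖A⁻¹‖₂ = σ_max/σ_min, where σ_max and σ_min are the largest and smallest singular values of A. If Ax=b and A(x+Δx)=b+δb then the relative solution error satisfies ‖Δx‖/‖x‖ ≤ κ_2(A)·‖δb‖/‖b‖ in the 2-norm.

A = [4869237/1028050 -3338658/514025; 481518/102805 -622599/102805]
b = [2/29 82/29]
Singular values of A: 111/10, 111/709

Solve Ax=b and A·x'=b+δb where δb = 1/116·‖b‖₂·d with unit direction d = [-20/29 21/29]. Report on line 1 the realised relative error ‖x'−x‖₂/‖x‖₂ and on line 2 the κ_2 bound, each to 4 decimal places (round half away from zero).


0.0122
0.6112

largest singular value 111/10, smallest 111/709
condition number: (111/10) ÷ (111/709) = 70.9000
worst-case relative error ≤ 70.9000 × 1/116 = 0.6112
solve Ax = b  →  x = [10.3279 7.5207]
‖b‖ = 2.8284, ‖x‖ = 12.7760
δb = ε·‖b‖·d = [-0.0168 0.0177]; solving A·Δx = δb gives ‖Δx‖ = 0.1557
dividing the unrounded norms, ‖Δx‖/‖x‖ = 0.0122
so the bound overstates the realised error by a factor of ≈ 50.1389 (computed from the unrounded values)


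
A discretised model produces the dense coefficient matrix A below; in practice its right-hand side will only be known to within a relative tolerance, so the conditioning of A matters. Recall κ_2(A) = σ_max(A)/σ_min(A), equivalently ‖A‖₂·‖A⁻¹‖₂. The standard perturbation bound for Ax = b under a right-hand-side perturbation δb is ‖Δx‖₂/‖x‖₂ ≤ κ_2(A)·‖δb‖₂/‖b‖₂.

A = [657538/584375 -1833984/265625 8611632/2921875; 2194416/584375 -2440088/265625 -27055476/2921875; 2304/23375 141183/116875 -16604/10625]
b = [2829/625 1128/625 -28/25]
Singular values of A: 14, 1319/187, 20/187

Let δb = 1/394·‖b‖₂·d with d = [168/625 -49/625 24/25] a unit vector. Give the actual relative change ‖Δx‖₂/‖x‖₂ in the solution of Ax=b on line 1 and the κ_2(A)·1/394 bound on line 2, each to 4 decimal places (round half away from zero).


0.1957
0.3322

σ_max = 14, σ_min = 20/187
condition number: 14 ÷ (20/187) = 130.9000
κ_2(A)·‖δb‖/‖b‖ = 0.3322
solve Ax = b  →  x = [0.0600 -0.5048 0.3302]
‖b‖ = 5.0000, ‖x‖ = 0.6062
re-solving with b+δb shifts x by Δx of norm 0.1187
dividing the unrounded norms, ‖Δx‖/‖x‖ = 0.1957
tightness: 0.1957 against a bound of 0.3322 (unrounded ratio ≈ 0.5891)


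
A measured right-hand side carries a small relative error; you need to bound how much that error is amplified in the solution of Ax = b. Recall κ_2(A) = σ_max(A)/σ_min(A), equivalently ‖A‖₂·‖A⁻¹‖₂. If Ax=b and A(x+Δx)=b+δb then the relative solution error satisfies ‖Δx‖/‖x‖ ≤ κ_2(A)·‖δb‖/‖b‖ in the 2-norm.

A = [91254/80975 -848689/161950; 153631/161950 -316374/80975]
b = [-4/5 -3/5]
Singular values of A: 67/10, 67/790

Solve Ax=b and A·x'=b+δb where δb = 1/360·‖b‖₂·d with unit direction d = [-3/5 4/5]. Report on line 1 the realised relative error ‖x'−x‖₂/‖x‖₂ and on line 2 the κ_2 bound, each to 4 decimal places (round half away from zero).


from the listed singular values, σ₁ = 67/10, σ_n = 67/790
condition number: (67/10) ÷ (67/790) = 79.0000
κ_2(A)·‖δb‖/‖b‖ = 0.2194
solve Ax = b  →  x = [-0.0328 0.1456]
‖b‖₂ = 1.0000 and ‖x‖₂ = 0.1493
Δx = A⁻¹·δb where δb = 1/360·1.0000·d; ‖Δx‖ = 0.0328
realised ‖Δx‖/‖x‖ = 0.2194
so the bound is sharp here: realised error equals the bound

0.2194
0.2194


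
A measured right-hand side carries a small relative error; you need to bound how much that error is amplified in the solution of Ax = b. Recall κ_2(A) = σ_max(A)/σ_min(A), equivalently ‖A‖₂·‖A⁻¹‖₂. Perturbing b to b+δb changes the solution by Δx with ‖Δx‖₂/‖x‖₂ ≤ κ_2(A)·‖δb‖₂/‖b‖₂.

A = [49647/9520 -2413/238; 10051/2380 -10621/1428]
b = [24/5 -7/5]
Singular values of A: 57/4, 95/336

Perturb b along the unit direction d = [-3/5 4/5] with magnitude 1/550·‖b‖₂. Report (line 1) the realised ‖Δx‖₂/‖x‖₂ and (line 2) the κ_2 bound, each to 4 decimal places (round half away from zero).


σ_max = 57/4, σ_min = 95/336
κ_2(A) = (57/4) / (95/336) = 50.4000
worst-case relative error ≤ 50.4000 × 1/550 = 0.0916
solve Ax = b  →  x = [-12.3839 -6.8433]
2-norm of b is 5.0000; of x, 14.1489
re-solving with b+δb shifts x by Δx of norm 0.0322
dividing the unrounded norms, ‖Δx‖/‖x‖ = 0.0023
realised/bound (from unrounded values) ≈ 0.0248

0.0023
0.0916


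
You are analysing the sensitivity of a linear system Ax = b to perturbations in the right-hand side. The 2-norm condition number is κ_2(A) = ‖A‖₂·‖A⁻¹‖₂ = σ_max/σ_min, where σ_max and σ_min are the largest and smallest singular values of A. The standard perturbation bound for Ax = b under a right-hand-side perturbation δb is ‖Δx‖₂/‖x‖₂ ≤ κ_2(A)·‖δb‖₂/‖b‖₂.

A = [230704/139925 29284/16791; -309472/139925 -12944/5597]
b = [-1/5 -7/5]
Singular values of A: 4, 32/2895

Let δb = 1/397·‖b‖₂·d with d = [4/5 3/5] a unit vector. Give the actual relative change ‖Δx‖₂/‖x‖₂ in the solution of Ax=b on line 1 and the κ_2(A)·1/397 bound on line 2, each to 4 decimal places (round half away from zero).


σ_max = 4, σ_min = 32/2895
κ = σ_max/σ_min = 4/(32/2895) = 361.8750
worst-case relative error ≤ 361.8750 × 1/397 = 0.9115
solve Ax = b  →  x = [65.6843 -62.2112]
‖b‖₂ = 1.4142 and ‖x‖₂ = 90.4691
δb = ε·‖b‖·d = [0.0028 0.0021]; solving A·Δx = δb gives ‖Δx‖ = 0.3223
relative error = 0.0036
so the bound overstates the realised error by a factor of ≈ 255.8852 (computed from the unrounded values)

0.0036
0.9115


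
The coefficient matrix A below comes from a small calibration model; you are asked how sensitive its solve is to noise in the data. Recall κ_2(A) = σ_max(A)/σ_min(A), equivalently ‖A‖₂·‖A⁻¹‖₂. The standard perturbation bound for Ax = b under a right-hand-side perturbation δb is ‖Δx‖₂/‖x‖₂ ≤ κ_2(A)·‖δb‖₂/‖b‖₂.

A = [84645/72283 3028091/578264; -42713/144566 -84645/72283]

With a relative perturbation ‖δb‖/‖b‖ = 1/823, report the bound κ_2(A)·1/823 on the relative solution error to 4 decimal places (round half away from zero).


M = AᵀA = [18134149/12432676 161079435/24865352; 161079435/24865352 5727472201/198922816]. tr(M)=3579785/118336, det(M)=14641/473344
λ_max, λ_min = (3579785/118336 ± √12813128088849/14003408896)/2 = 121/4, 121/118336
κ = σ_max/σ_min = (11/2)/(11/344) = 172.0000
bound on ‖Δx‖/‖x‖: κ·ε = 172.0000·1/823 = 0.2090

0.2090


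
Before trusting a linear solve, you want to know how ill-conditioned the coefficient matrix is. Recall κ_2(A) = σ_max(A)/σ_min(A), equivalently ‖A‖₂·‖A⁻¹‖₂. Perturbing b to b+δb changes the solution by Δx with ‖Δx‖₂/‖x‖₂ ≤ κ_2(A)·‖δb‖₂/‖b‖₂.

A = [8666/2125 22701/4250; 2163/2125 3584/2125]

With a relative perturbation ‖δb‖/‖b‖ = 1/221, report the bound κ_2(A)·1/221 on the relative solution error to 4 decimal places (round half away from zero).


0.1538

AᵀA = [25529/1445 33957/1445; 33957/1445 181349/5780]; tr = 56693/1156, det = 2401/1156
solving λ² − 56693/1156·λ + 2401/1156 = 0 gives λ = 49, 49/1156
κ = σ_max/σ_min = 7/(7/34) = 34.0000
bound on ‖Δx‖/‖x‖: κ·ε = 34.0000·1/221 = 0.1538


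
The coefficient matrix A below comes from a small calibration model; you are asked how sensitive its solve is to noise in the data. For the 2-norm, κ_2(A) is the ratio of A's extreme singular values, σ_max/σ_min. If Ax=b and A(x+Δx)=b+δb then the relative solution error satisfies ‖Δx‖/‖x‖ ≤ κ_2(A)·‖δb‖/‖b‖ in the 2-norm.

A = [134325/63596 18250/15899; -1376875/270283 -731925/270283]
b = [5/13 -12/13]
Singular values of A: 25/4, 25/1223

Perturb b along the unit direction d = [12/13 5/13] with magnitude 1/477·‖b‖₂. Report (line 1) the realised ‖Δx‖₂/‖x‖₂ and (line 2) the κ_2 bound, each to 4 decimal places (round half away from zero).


largest singular value 25/4, smallest 25/1223
condition number: (25/4) ÷ (25/1223) = 305.7500
perturbation bound = 305.7500·1/477 = 0.6410
solve Ax = b  →  x = [0.1412 0.0753]
2-norm of b is 1.0000; of x, 0.1600
with δb = [0.0019 0.0008], A·Δx = δb → ‖Δx‖ = 0.1026
realised ‖Δx‖/‖x‖ = 0.6410
realised/bound = 1 exactly: the bound is attained for this b and d

0.6410
0.6410


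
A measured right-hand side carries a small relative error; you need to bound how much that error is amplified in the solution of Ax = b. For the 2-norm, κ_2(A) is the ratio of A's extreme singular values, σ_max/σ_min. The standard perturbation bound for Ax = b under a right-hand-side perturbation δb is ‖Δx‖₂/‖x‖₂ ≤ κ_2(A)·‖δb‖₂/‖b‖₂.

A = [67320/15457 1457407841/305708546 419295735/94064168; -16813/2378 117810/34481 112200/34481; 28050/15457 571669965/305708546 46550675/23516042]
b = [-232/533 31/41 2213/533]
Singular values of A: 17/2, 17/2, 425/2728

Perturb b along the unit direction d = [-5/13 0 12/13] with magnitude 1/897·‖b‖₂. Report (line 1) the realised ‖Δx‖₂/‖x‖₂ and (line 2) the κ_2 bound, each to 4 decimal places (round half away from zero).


0.0012
0.0608

from the listed singular values, σ₁ = 17/2, σ_n = 425/2728
κ_2(A) = (17/2) / (425/2728) = 54.5600
perturbation bound = 54.5600·1/897 = 0.0608
solve Ax = b  →  x = [0.0041 -17.5867 18.7072]
‖b‖ = 4.2426, ‖x‖ = 25.6758
δb = ε·‖b‖·d = [-0.0018 0.0000 0.0044]; solving A·Δx = δb gives ‖Δx‖ = 0.0304
realised ‖Δx‖/‖x‖ = 0.0012
realised/bound (from unrounded values) ≈ 0.0194


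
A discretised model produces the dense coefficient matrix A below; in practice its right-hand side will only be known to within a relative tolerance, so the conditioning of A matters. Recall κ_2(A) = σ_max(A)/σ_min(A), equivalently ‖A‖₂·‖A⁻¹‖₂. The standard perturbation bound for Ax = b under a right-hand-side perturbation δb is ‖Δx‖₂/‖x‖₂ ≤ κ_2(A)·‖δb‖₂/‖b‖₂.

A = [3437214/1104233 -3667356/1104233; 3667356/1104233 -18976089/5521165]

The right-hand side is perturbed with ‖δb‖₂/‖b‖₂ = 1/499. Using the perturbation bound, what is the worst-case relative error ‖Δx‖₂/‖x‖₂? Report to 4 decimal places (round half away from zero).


0.2631

form AᵀA = [30040356852/1449857929 -157692640644/7249289645; -157692640644/7249289645 827977948281/36246448225] with trace 1877511141/43099225 and determinant 4743684/43099225
char-poly roots: 1089/25 and 4356/1723969
κ = σ_max/σ_min = (33/5)/(66/1313) = 131.3000
κ_2(A)·‖δb‖/‖b‖ = 0.2631


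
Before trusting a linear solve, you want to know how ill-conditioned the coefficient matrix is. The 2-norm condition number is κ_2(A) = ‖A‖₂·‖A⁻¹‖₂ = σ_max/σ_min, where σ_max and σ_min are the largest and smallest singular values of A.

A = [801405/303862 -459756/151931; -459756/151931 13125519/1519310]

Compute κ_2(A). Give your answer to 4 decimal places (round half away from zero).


M = AᵀA = [8803268001/546343876 -23304112128/682929845; -23304112128/682929845 1144478147769/13658596900]. tr(M)=4037159313/40410050, det(M)=2401490025/12931216
solving λ² − 4037159313/40410050·λ + 2401490025/12931216 = 0 gives λ = 9801/100, 6125625/3232804
κ = σ_max/σ_min = (99/10)/(2475/1798) = 7.1920

7.1920


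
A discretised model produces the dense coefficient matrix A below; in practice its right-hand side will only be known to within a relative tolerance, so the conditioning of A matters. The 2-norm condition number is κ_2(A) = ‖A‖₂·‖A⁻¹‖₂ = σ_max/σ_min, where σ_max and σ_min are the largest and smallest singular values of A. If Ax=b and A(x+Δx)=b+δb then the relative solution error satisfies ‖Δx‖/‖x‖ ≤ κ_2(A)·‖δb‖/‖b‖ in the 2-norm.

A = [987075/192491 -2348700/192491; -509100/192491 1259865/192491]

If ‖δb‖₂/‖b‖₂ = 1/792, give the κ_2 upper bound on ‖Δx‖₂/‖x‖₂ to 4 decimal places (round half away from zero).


0.2199

AᵀA = [4268165625/128210329 -10241316000/128210329; -10241316000/128210329 24580109025/128210329]; tr = 170699850/758641, det = 1265625/758641
char-poly roots: 225 and 5625/758641
so κ_2 = √(225 / (5625/758641)) = 174.2000
perturbation bound = 174.2000·1/792 = 0.2199


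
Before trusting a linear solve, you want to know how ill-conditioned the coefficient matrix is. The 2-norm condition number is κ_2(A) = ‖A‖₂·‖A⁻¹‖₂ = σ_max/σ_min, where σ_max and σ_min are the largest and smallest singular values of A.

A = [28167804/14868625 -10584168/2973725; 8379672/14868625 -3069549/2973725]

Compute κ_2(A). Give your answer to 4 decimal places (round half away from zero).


AᵀA = [1381830536016/353721615025 -518167333656/70744323005; -518167333656/70744323005 194314789305/14148864601]; tr = 21590658369/1223950225, det = 3111696/1223950225
solving λ² − 21590658369/1223950225·λ + 3111696/1223950225 = 0 gives λ = 441/25, 7056/48958009
κ_2(A) = √(λ_max/λ_min) = √((441/25) / (7056/48958009)) = 349.8500

349.8500


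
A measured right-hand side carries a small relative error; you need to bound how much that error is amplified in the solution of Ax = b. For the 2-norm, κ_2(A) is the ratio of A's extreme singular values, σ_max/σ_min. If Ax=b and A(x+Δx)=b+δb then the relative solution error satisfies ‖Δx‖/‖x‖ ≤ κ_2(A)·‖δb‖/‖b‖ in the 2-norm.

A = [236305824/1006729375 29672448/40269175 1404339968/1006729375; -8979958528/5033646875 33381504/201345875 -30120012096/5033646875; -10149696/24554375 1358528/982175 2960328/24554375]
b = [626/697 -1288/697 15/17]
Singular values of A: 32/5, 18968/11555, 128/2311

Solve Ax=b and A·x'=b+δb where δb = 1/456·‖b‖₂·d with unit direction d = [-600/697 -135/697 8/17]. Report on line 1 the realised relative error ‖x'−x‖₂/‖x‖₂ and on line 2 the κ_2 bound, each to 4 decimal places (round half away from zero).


0.1293
0.2534

largest singular value 32/5, smallest 128/2311
condition number: (32/5) ÷ (128/2311) = 115.5500
worst-case relative error ≤ 115.5500 × 1/456 = 0.2534
solve Ax = b  →  x = [-0.0762 0.5848 0.3478]
‖b‖ = 2.2361, ‖x‖ = 0.6847
Δx = A⁻¹·δb where δb = 1/456·2.2361·d; ‖Δx‖ = 0.0885
realised ‖Δx‖/‖x‖ = 0.1293
realised/bound (from unrounded values) ≈ 0.5103


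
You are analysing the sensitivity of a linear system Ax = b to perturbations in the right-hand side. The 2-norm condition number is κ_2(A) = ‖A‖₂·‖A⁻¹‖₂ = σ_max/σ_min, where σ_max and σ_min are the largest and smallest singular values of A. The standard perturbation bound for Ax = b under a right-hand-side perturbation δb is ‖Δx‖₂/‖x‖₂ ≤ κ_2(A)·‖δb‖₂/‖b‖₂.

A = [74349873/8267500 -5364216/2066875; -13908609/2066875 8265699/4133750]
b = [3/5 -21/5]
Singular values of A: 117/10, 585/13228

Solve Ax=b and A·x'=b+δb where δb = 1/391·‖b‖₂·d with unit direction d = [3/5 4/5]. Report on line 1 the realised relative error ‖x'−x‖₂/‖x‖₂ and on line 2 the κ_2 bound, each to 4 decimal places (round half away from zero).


0.0036
0.6766

from the listed singular values, σ₁ = 117/10, σ_n = 585/13228
condition number: (117/10) ÷ (585/13228) = 264.5600
κ_2(A)·‖δb‖/‖b‖ = 0.6766
solve Ax = b  →  x = [-18.7479 -65.1943]
‖b‖ = 4.2426, ‖x‖ = 67.8364
re-solving with b+δb shifts x by Δx of norm 0.2454
realised ‖Δx‖/‖x‖ = 0.0036
realised/bound (from unrounded values) ≈ 0.0053


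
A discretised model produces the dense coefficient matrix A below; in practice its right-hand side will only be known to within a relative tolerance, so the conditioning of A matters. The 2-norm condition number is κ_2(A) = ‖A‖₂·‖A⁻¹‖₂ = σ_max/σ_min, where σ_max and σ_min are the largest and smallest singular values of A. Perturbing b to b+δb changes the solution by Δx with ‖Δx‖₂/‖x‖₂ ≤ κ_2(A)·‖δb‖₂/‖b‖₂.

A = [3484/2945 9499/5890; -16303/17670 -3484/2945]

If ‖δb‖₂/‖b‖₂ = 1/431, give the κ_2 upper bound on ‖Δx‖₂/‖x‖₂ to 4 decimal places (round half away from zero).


form AᵀA = [28110601/12489156 3121664/1040763; 3121664/1040763 5551361/1387684] with trace 39036425/6244578 and determinant 390625/49956624
solving λ² − 39036425/6244578·λ + 390625/49956624 = 0 gives λ = 25/4, 15625/12489156
κ = σ_max/σ_min = (5/2)/(125/3534) = 70.6800
worst-case relative error ≤ 70.6800 × 1/431 = 0.1640

0.1640


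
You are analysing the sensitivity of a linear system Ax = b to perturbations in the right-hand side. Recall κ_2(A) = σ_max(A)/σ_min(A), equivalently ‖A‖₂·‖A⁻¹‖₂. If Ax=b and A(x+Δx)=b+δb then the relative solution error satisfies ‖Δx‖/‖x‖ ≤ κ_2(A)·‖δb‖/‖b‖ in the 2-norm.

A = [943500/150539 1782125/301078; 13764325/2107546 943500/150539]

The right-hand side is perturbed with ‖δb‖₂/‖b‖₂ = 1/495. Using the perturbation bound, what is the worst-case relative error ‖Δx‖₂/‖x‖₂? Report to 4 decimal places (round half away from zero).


0.5063

form AᵀA = [432739980625/5281510276 14718600000/188625367; 14718600000/188625367 8010390625/107785924] with trace 490635625/3140018 and determinant 9765625/25120144
λ_max, λ_min = (490635625/3140018 ± √60176996100000000/2464928260081)/2 = 625/4, 15625/6280036
σ_max=√(625/4)=(25/2), σ_min=√(15625/6280036)=(125/2506) → κ = 250.6000
worst-case relative error ≤ 250.6000 × 1/495 = 0.5063


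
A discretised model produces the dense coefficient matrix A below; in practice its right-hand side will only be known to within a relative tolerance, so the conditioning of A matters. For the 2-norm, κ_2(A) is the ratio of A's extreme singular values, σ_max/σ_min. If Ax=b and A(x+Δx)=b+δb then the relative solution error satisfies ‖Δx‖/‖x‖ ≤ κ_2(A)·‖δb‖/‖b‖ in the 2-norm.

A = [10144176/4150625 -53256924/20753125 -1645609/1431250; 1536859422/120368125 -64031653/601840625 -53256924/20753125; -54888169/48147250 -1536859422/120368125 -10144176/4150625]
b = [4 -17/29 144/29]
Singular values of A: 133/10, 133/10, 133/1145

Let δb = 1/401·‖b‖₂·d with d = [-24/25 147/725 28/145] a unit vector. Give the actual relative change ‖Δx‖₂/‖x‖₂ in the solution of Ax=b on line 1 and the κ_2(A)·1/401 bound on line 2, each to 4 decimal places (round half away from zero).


σ_max = 133/10, σ_min = 133/1145
κ_2(A) = (133/10) / (133/1145) = 114.5000
perturbation bound = 114.5000·1/401 = 0.2855
solve Ax = b  →  x = [-5.0060 4.8202 -24.8782]
‖b‖₂ = 6.4031 and ‖x‖₂ = 25.8306
Δx = A⁻¹·δb where δb = 1/401·6.4031·d; ‖Δx‖ = 0.1375
relative error = 0.0053
realised/bound (from unrounded values) ≈ 0.0186

0.0053
0.2855
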